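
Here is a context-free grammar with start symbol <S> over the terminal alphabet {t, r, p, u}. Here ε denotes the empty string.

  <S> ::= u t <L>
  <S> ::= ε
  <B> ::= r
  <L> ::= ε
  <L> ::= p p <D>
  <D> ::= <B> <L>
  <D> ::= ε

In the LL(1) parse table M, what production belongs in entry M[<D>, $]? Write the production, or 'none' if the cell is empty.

<D> ::= ε

FIRST(<S>): from <S>::=u t <L> we get {u}; from <S>::=ε we get {ε}. So FIRST(<S>) = {ε, u}.
FIRST(<B>): from <B>::=r we get {r}. So FIRST(<B>) = {r}.
FIRST(<L>): from <L>::=ε we get {ε}; from <L>::=p p <D> we get {p}. So FIRST(<L>) = {ε, p}.
FIRST(<D>): from <D>::=<B> <L> we get {r}; from <D>::=ε we get {ε}. So FIRST(<D>) = {ε, r}.
FOLLOW(<S>) includes $ since <S> is the start symbol.
FOLLOW(<L>): in <S>::=u t <L>, the suffix after <L> is empty, so FOLLOW(<L>) ⊇ FOLLOW(<S>) = {$}; in <D>::=<B> <L>, the suffix after <L> is empty, so FOLLOW(<L>) ⊇ FOLLOW(<D>) = {$}. Thus FOLLOW(<L>) = {$}.
FOLLOW(<D>): in <L>::=p p <D>, the suffix after <D> is empty, so FOLLOW(<D>) ⊇ FOLLOW(<L>) = {$}. Thus FOLLOW(<D>) = {$}.
For <D> ::= <B> <L>: FIRST(<B> <L>) = {r}, so it goes in M[<D>, t] for t ∈ {r}.
For <D> ::= ε: FIRST(ε) = {ε}, so it goes in M[<D>, t] for t ∈ {}; since ε ∈ FIRST, also for every t ∈ FOLLOW(<D>) = {$}.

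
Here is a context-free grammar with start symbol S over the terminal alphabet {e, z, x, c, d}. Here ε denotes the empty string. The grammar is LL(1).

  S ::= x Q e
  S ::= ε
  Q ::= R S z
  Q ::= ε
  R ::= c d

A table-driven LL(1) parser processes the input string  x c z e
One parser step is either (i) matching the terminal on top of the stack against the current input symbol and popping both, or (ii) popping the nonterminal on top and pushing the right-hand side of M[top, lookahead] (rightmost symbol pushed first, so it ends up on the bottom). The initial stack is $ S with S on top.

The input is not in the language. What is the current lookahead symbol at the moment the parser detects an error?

step 1: stack=$ S  input=x c z e $  — expand S ::= x Q e
step 2: stack=$ e Q x  input=x c z e $  — match x
step 3: stack=$ e Q  input=c z e $  — expand Q ::= R S z
step 4: stack=$ e z S R  input=c z e $  — expand R ::= c d
step 5: stack=$ e z S d c  input=c z e $  — match c
step 6: stack=$ e z S d  input=z e $  — error: top is terminal d but lookahead is z

z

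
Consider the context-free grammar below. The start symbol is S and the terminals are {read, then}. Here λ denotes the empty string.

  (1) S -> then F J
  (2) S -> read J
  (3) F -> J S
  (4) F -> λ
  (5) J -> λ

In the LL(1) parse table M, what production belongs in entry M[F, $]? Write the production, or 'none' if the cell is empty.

F -> λ

FIRST(S): from S->then F J we get {then}; from S->read J we get {read}. So FIRST(S) = {read, then}.
FIRST(J): from J->λ we get {λ}. So FIRST(J) = {λ}.
FIRST(F): from F->J S we get {read, then}; from F->λ we get {λ}. So FIRST(F) = {λ, read, then}.
FOLLOW(S) includes $ since S is the start symbol.
FOLLOW(S): in F->J S, the suffix after S is empty, so FOLLOW(S) ⊇ FOLLOW(F) = {$}. Thus FOLLOW(S) = {$}.
FOLLOW(F): in S->then F J, F is followed by J with FIRST {λ}; in S->then F J, the suffix after F is nullable, so FOLLOW(F) ⊇ FOLLOW(S) = {$}. Thus FOLLOW(F) = {$}.
For F -> J S: FIRST(J S) = {read, then}, so it goes in M[F, t] for t ∈ {read, then}.
For F -> λ: FIRST(λ) = {λ}, so it goes in M[F, t] for t ∈ {}; since λ ∈ FIRST, also for every t ∈ FOLLOW(F) = {$}.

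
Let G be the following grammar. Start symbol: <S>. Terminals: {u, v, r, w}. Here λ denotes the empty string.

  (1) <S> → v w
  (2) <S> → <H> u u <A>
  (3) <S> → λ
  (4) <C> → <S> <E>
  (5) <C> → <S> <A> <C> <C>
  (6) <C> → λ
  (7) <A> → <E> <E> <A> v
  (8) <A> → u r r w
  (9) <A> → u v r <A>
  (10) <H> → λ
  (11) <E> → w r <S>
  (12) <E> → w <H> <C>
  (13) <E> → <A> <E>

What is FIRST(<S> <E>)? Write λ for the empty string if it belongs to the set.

FIRST(<H>): from <H>→λ we get {λ}. So FIRST(<H>) = {λ}.
FIRST(<S>): from <S>→v w we get {v}; from <S>→<H> u u <A> we get {u}; from <S>→λ we get {λ}. So FIRST(<S>) = {λ, u, v}.
FIRST(<C>): from <C>→<S> <E> we get {u, v, w}; from <C>→<S> <A> <C> <C> we get {u, v, w}; from <C>→λ we get {λ}. So FIRST(<C>) = {λ, u, v, w}.
FIRST(<A>): from <A>→<E> <E> <A> v we get {u, w}; from <A>→u r r w we get {u}; from <A>→u v r <A> we get {u}. So FIRST(<A>) = {u, w}.
FIRST(<E>): from <E>→w r <S> we get {w}; from <E>→w <H> <C> we get {w}; from <E>→<A> <E> we get {u, w}. So FIRST(<E>) = {u, w}.
FIRST(<S> <E>): take FIRST of each symbol in turn, carrying on past any symbol whose FIRST contains λ; result {u, v, w}.

{u, v, w}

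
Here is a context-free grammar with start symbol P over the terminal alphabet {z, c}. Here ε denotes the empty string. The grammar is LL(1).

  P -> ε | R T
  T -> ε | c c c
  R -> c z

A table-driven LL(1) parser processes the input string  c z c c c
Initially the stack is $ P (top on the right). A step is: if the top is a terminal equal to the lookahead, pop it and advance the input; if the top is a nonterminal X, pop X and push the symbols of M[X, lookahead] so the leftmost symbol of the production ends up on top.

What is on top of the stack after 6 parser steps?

c

     Stack    Input        Action
  1  $ P      c z c c c $  expand P -> R T
  2  $ T R    c z c c c $  expand R -> c z
  3  $ T z c  c z c c c $  match c
  4  $ T z    z c c c $    match z
  5  $ T      c c c $      expand T -> c c c
  6  $ c c c  c c c $      match c
Stack after step 6: $ c c (top = c).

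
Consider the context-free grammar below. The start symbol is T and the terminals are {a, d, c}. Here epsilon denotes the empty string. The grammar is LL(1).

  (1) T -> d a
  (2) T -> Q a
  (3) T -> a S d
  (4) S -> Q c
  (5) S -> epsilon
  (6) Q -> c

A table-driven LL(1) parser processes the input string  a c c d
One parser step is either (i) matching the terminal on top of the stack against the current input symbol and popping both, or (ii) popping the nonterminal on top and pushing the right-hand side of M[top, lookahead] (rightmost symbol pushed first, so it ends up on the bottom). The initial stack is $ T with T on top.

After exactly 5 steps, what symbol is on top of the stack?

step 1: stack=$ T  input=a c c d $  — expand T -> a S d
step 2: stack=$ d S a  input=a c c d $  — match a
step 3: stack=$ d S  input=c c d $  — expand S -> Q c
step 4: stack=$ d c Q  input=c c d $  — expand Q -> c
step 5: stack=$ d c c  input=c c d $  — match c
Stack after step 5: $ d c (top = c).

c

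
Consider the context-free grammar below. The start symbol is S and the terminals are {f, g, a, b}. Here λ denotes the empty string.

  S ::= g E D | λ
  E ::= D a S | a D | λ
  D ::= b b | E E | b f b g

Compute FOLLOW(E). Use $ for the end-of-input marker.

FIRST(S) = {λ, g}
FIRST(E) = {λ, a, b}  (via D a S)
FIRST(D) = {λ, a, b}  (via E E)
FOLLOW(S) includes $ since S is the start symbol.
FOLLOW(S): in E::=D a S, the suffix after S is empty, so FOLLOW(S) ⊇ FOLLOW(E) = {$, a, b}. Thus FOLLOW(S) = {$, a, b}.
FOLLOW(E): in S::=g E D, E is followed by D with FIRST {λ, a, b}; in S::=g E D, the suffix after E is nullable, so FOLLOW(E) ⊇ FOLLOW(S) = {$, a, b}; in D::=E E (occurrence 1), E is followed by E with FIRST {λ, a, b}; in D::=E E (occurrence 1), the suffix after E is nullable, so FOLLOW(E) ⊇ FOLLOW(D) = {$, a, b}; in D::=E E (occurrence 2), the suffix after E is empty, so FOLLOW(E) ⊇ FOLLOW(D) = {$, a, b}. Thus FOLLOW(E) = {$, a, b}.
FOLLOW(D): in S::=g E D, the suffix after D is empty, so FOLLOW(D) ⊇ FOLLOW(S) = {$, a, b}; in E::=D a S, D is followed by a S with FIRST {a}; in E::=a D, the suffix after D is empty, so FOLLOW(D) ⊇ FOLLOW(E) = {$, a, b}. Thus FOLLOW(D) = {$, a, b}.

{$, a, b}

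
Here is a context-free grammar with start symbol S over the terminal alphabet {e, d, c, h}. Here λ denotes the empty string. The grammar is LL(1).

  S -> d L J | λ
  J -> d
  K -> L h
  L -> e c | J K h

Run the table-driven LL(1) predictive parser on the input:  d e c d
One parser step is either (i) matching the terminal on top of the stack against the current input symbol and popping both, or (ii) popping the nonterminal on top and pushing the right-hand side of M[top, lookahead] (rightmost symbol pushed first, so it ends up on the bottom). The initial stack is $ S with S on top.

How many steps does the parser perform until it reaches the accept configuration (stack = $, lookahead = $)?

7

step 1: stack=$ S  input=d e c d $  — expand S -> d L J
step 2: stack=$ J L d  input=d e c d $  — match d
step 3: stack=$ J L  input=e c d $  — expand L -> e c
step 4: stack=$ J c e  input=e c d $  — match e
step 5: stack=$ J c  input=c d $  — match c
step 6: stack=$ J  input=d $  — expand J -> d
step 7: stack=$ d  input=d $  — match d
Accept reached after 7 steps.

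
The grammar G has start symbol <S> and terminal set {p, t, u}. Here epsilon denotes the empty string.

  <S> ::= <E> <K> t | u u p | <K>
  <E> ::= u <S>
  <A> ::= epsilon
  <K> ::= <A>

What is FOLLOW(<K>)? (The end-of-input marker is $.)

FIRST(<E>) = {u}
FIRST(<A>) = {epsilon}
FIRST(<K>) = {epsilon}  (via <A>)
FIRST(<S>) = {epsilon, u}  (via <E> <K> t, <K>)
FOLLOW(<S>) includes $ since <S> is the start symbol.
FOLLOW(<E>): in <S>::=<E> <K> t, <E> is followed by <K> t with FIRST {t}. Thus FOLLOW(<E>) = {t}.
FOLLOW(<S>): in <E>::=u <S>, the suffix after <S> is empty, so FOLLOW(<S>) ⊇ FOLLOW(<E>) = {t}. Thus FOLLOW(<S>) = {$, t}.
FOLLOW(<K>): in <S>::=<E> <K> t, <K> is followed by t with FIRST {t}; in <S>::=<K>, the suffix after <K> is empty, so FOLLOW(<K>) ⊇ FOLLOW(<S>) = {$, t}. Thus FOLLOW(<K>) = {$, t}.
FOLLOW(<A>): in <K>::=<A>, the suffix after <A> is empty, so FOLLOW(<A>) ⊇ FOLLOW(<K>) = {$, t}. Thus FOLLOW(<A>) = {$, t}.

{$, t}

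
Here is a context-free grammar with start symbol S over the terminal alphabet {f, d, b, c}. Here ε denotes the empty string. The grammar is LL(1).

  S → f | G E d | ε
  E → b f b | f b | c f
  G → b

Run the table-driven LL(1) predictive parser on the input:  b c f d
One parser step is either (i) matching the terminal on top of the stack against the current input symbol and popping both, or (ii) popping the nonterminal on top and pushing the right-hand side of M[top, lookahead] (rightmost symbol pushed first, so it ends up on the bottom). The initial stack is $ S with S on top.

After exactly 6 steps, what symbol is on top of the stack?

d

     Stack    Input      Action
  1  $ S      b c f d $  expand S → G E d
  2  $ d E G  b c f d $  expand G → b
  3  $ d E b  b c f d $  match b
  4  $ d E    c f d $    expand E → c f
  5  $ d f c  c f d $    match c
  6  $ d f    f d $      match f
Stack after step 6: $ d (top = d).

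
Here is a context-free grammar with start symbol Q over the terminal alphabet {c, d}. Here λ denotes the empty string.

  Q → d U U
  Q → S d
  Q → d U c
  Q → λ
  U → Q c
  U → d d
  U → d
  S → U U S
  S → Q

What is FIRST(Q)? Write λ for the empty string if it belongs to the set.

FIRST(Q) = {λ, c, d}  (via S d)
FIRST(U) = {c, d}  (via Q c)
FIRST(S) = {λ, c, d}  (via U U S, Q)

{λ, c, d}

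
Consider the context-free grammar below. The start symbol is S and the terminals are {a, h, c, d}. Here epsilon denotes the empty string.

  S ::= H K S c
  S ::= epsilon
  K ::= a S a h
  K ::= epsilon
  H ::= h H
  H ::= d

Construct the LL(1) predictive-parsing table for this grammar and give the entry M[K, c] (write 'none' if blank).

K ::= epsilon

FIRST(K): from K::=a S a h we get {a}; from K::=epsilon we get {epsilon}. So FIRST(K) = {epsilon, a}.
FIRST(H): from H::=h H we get {h}; from H::=d we get {d}. So FIRST(H) = {d, h}.
FIRST(S): from S::=H K S c we get {d, h}; from S::=epsilon we get {epsilon}. So FIRST(S) = {epsilon, d, h}.
FOLLOW(S) includes $ since S is the start symbol.
FOLLOW(K): in S::=H K S c, K is followed by S c with FIRST {c, d, h}. Thus FOLLOW(K) = {c, d, h}.
For K ::= a S a h: FIRST(a S a h) = {a}, so it goes in M[K, t] for t ∈ {a}.
For K ::= epsilon: FIRST(epsilon) = {epsilon}, so it goes in M[K, t] for t ∈ {}; since epsilon ∈ FIRST, also for every t ∈ FOLLOW(K) = {c, d, h}.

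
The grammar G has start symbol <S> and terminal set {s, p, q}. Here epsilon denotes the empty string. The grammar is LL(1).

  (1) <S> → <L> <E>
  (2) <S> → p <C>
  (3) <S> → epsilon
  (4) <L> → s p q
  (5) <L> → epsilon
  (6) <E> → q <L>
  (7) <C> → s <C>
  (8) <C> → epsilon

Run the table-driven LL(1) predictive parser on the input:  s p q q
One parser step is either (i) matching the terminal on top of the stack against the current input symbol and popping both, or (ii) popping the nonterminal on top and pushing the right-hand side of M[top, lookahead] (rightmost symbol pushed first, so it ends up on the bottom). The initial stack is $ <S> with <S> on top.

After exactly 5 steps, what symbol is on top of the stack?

     Stack        Input      Action
  1  $ <S>        s p q q $  expand <S> → <L> <E>
  2  $ <E> <L>    s p q q $  expand <L> → s p q
  3  $ <E> q p s  s p q q $  match s
  4  $ <E> q p    p q q $    match p
  5  $ <E> q      q q $      match q
Stack after step 5: $ <E> (top = <E>).

<E>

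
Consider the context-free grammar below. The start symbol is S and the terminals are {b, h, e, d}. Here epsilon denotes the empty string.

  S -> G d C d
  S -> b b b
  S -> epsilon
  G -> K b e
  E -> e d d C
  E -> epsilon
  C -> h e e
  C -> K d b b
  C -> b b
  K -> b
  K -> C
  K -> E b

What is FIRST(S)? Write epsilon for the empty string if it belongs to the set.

{epsilon, b, e, h}

FIRST(E): from E->e d d C we get {e}; from E->epsilon we get {epsilon}. So FIRST(E) = {epsilon, e}.
FIRST(S): from S->G d C d we get {b, e, h}; from S->b b b we get {b}; from S->epsilon we get {epsilon}. So FIRST(S) = {epsilon, b, e, h}.
FIRST(G): from G->K b e we get {b, e, h}. So FIRST(G) = {b, e, h}.
FIRST(C): from C->h e e we get {h}; from C->K d b b we get {b, e, h}; from C->b b we get {b}. So FIRST(C) = {b, e, h}.
FIRST(K): from K->b we get {b}; from K->C we get {b, e, h}; from K->E b we get {b, e}. So FIRST(K) = {b, e, h}.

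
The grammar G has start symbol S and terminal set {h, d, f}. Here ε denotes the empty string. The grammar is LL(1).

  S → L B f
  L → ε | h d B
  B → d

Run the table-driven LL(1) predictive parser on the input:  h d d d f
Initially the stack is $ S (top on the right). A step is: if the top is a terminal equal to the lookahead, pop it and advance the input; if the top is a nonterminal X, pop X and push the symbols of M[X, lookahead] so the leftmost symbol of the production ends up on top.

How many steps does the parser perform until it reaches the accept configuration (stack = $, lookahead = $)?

9

     Stack        Input        Action
  1  $ S          h d d d f $  expand S → L B f
  2  $ f B L      h d d d f $  expand L → h d B
  3  $ f B B d h  h d d d f $  match h
  4  $ f B B d    d d d f $    match d
  5  $ f B B      d d f $      expand B → d
  6  $ f B d      d d f $      match d
  7  $ f B        d f $        expand B → d
  8  $ f d        d f $        match d
  9  $ f          f $          match f
Accept reached after 9 steps.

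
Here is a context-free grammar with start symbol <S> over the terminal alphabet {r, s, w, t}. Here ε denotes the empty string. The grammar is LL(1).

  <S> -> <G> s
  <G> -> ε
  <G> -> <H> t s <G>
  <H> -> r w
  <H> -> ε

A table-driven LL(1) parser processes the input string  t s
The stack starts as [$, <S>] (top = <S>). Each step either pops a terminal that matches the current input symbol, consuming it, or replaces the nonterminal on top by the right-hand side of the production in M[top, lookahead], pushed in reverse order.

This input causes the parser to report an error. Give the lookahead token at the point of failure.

$

step 1: stack=$ <S>  input=t s $  — expand <S> -> <G> s
step 2: stack=$ s <G>  input=t s $  — expand <G> -> <H> t s <G>
step 3: stack=$ s <G> s t <H>  input=t s $  — expand <H> -> ε
step 4: stack=$ s <G> s t  input=t s $  — match t
step 5: stack=$ s <G> s  input=s $  — match s
step 6: stack=$ s <G>  input=$  — error: M[<G>, $] is empty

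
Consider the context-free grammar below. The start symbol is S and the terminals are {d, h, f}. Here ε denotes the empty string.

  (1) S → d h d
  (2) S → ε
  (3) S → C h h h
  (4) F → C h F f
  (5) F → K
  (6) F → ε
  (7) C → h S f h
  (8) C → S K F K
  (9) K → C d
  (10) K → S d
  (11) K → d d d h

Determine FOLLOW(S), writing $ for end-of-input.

FIRST(S) = {ε, d, h}  (via C h h h)
FIRST(F) = {ε, d, h}  (via C h F f, K)
FIRST(C) = {d, h}  (via S K F K)
FIRST(K) = {d, h}  (via C d, S d)
FOLLOW(S) includes $ since S is the start symbol.
FOLLOW(S): in C→h S f h, S is followed by f h with FIRST {f}; in C→S K F K, S is followed by K F K with FIRST {d, h}; in K→S d, S is followed by d with FIRST {d}. Thus FOLLOW(S) = {$, d, f, h}.
FOLLOW(F): in F→C h F f, F is followed by f with FIRST {f}; in C→S K F K, F is followed by K with FIRST {d, h}. Thus FOLLOW(F) = {d, f, h}.
FOLLOW(C): in S→C h h h, C is followed by h h h with FIRST {h}; in F→C h F f, C is followed by h F f with FIRST {h}; in K→C d, C is followed by d with FIRST {d}. Thus FOLLOW(C) = {d, h}.
FOLLOW(K): in F→K, the suffix after K is empty, so FOLLOW(K) ⊇ FOLLOW(F) = {d, f, h}; in C→S K F K (occurrence 1), K is followed by F K with FIRST {d, h}; in C→S K F K (occurrence 2), the suffix after K is empty, so FOLLOW(K) ⊇ FOLLOW(C) = {d, h}. Thus FOLLOW(K) = {d, f, h}.

{$, d, f, h}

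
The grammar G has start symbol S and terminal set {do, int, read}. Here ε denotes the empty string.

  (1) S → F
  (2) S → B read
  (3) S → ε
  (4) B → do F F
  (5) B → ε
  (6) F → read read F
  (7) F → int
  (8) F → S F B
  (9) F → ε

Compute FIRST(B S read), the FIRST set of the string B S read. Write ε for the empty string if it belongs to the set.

{do, int, read}

FIRST(B): from B→do F F we get {do}; from B→ε we get {ε}. So FIRST(B) = {ε, do}.
FIRST(S): from S→F we get {ε, do, int, read}; from S→B read we get {do, read}; from S→ε we get {ε}. So FIRST(S) = {ε, do, int, read}.
FIRST(F): from F→read read F we get {read}; from F→int we get {int}; from F→S F B we get {ε, do, int, read}; from F→ε we get {ε}. So FIRST(F) = {ε, do, int, read}.
FIRST(B S read): take FIRST of each symbol in turn, carrying on past any symbol whose FIRST contains ε; result {do, int, read}.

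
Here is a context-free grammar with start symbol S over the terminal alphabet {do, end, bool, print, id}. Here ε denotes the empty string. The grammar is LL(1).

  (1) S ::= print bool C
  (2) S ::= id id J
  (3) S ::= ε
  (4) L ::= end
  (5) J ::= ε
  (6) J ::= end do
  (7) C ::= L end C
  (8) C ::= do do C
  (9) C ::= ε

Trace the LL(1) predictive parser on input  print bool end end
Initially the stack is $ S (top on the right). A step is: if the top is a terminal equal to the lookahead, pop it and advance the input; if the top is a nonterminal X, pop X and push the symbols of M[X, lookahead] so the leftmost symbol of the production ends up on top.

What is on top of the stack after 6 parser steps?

     Stack           Input                 Action
  1  $ S             print bool end end $  expand S ::= print bool C
  2  $ C bool print  print bool end end $  match print
  3  $ C bool        bool end end $        match bool
  4  $ C             end end $             expand C ::= L end C
  5  $ C end L       end end $             expand L ::= end
  6  $ C end end     end end $             match end
Stack after step 6: $ C end (top = end).

end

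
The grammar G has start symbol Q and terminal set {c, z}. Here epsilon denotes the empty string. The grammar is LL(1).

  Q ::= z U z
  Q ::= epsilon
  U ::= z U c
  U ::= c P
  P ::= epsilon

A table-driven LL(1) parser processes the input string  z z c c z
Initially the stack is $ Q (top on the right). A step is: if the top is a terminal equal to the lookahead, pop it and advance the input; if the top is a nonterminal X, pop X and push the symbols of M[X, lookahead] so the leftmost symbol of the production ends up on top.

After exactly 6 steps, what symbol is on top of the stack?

step 1: stack=$ Q  input=z z c c z $  — expand Q ::= z U z
step 2: stack=$ z U z  input=z z c c z $  — match z
step 3: stack=$ z U  input=z c c z $  — expand U ::= z U c
step 4: stack=$ z c U z  input=z c c z $  — match z
step 5: stack=$ z c U  input=c c z $  — expand U ::= c P
step 6: stack=$ z c P c  input=c c z $  — match c
Stack after step 6: $ z c P (top = P).

P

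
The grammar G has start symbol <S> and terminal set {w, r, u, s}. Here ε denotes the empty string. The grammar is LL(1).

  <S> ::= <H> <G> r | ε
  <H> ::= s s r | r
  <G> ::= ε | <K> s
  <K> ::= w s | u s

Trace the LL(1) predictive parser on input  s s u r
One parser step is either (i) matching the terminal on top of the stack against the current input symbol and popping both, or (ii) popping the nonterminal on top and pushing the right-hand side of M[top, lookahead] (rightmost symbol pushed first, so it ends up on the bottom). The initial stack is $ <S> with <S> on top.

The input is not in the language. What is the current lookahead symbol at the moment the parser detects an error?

     Stack          Input      Action
  1  $ <S>          s s u r $  expand <S> ::= <H> <G> r
  2  $ r <G> <H>    s s u r $  expand <H> ::= s s r
  3  $ r <G> r s s  s s u r $  match s
  4  $ r <G> r s    s u r $    match s
  5  $ r <G> r      u r $      error: top is terminal r but lookahead is u

u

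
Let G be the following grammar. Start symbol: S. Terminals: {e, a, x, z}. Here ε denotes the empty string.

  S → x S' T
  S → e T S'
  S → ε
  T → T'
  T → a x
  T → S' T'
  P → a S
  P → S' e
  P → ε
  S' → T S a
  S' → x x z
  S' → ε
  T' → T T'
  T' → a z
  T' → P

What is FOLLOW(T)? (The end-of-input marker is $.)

FIRST(S): from S→x S' T we get {x}; from S→e T S' we get {e}; from S→ε we get {ε}. So FIRST(S) = {ε, e, x}.
FIRST(T): from T→T' we get {ε, a, e, x}; from T→a x we get {a}; from T→S' T' we get {ε, a, e, x}. So FIRST(T) = {ε, a, e, x}.
FIRST(S'): from S'→T S a we get {a, e, x}; from S'→x x z we get {x}; from S'→ε we get {ε}. So FIRST(S') = {ε, a, e, x}.
FIRST(P): from P→a S we get {a}; from P→S' e we get {a, e, x}; from P→ε we get {ε}. So FIRST(P) = {ε, a, e, x}.
FIRST(T'): from T'→T T' we get {ε, a, e, x}; from T'→a z we get {a}; from T'→P we get {ε, a, e, x}. So FIRST(T') = {ε, a, e, x}.
FOLLOW(S) includes $ since S is the start symbol.
FOLLOW(S): in P→a S, the suffix after S is empty, so FOLLOW(S) ⊇ FOLLOW(P) = {$, a, e, x}; in S'→T S a, S is followed by a with FIRST {a}. Thus FOLLOW(S) = {$, a, e, x}.
FOLLOW(T): in S→x S' T, the suffix after T is empty, so FOLLOW(T) ⊇ FOLLOW(S) = {$, a, e, x}; in S→e T S', T is followed by S' with FIRST {ε, a, e, x}; in S→e T S', the suffix after T is nullable, so FOLLOW(T) ⊇ FOLLOW(S) = {$, a, e, x}; in S'→T S a, T is followed by S a with FIRST {a, e, x}; in T'→T T', T is followed by T' with FIRST {ε, a, e, x}; in T'→T T', the suffix after T is nullable, so FOLLOW(T) ⊇ FOLLOW(T') = {$, a, e, x}. Thus FOLLOW(T) = {$, a, e, x}.
FOLLOW(S'): in S→x S' T, S' is followed by T with FIRST {ε, a, e, x}; in S→x S' T, the suffix after S' is nullable, so FOLLOW(S') ⊇ FOLLOW(S) = {$, a, e, x}; in S→e T S', the suffix after S' is empty, so FOLLOW(S') ⊇ FOLLOW(S) = {$, a, e, x}; in T→S' T', S' is followed by T' with FIRST {ε, a, e, x}; in T→S' T', the suffix after S' is nullable, so FOLLOW(S') ⊇ FOLLOW(T) = {$, a, e, x}; in P→S' e, S' is followed by e with FIRST {e}. Thus FOLLOW(S') = {$, a, e, x}.
FOLLOW(T'): in T→T', the suffix after T' is empty, so FOLLOW(T') ⊇ FOLLOW(T) = {$, a, e, x}; in T→S' T', the suffix after T' is empty, so FOLLOW(T') ⊇ FOLLOW(T) = {$, a, e, x}; in T'→T T', the suffix after T' is empty (adds nothing new). Thus FOLLOW(T') = {$, a, e, x}.
FOLLOW(P): in T'→P, the suffix after P is empty, so FOLLOW(P) ⊇ FOLLOW(T') = {$, a, e, x}. Thus FOLLOW(P) = {$, a, e, x}.

{$, a, e, x}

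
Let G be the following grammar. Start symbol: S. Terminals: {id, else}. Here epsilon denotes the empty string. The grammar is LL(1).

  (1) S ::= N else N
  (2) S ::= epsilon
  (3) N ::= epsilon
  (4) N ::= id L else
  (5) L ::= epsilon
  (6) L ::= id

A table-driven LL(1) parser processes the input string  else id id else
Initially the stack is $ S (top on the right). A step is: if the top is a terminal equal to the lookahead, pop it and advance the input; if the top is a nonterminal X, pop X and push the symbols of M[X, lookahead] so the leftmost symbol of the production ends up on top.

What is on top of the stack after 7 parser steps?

step 1: stack=$ S  input=else id id else $  — expand S ::= N else N
step 2: stack=$ N else N  input=else id id else $  — expand N ::= epsilon
step 3: stack=$ N else  input=else id id else $  — match else
step 4: stack=$ N  input=id id else $  — expand N ::= id L else
step 5: stack=$ else L id  input=id id else $  — match id
step 6: stack=$ else L  input=id else $  — expand L ::= id
step 7: stack=$ else id  input=id else $  — match id
Stack after step 7: $ else (top = else).

else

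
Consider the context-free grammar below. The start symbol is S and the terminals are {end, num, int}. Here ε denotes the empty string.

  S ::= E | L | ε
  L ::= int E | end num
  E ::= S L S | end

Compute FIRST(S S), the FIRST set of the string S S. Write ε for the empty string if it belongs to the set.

FIRST(L): from L::=int E we get {int}; from L::=end num we get {end}. So FIRST(L) = {end, int}.
FIRST(S): from S::=E we get {end, int}; from S::=L we get {end, int}; from S::=ε we get {ε}. So FIRST(S) = {ε, end, int}.
FIRST(E): from E::=S L S we get {end, int}; from E::=end we get {end}. So FIRST(E) = {end, int}.
FIRST(S S): take FIRST of each symbol in turn, carrying on past any symbol whose FIRST contains ε; result {ε, end, int}.

{ε, end, int}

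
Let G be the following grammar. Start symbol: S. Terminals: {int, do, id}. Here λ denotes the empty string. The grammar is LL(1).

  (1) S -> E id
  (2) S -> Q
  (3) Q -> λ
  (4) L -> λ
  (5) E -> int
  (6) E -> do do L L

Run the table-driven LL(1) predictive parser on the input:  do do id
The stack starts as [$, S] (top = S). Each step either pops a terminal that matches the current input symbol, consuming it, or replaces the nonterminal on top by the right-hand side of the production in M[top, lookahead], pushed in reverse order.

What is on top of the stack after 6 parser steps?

     Stack           Input       Action
  1  $ S             do do id $  expand S -> E id
  2  $ id E          do do id $  expand E -> do do L L
  3  $ id L L do do  do do id $  match do
  4  $ id L L do     do id $     match do
  5  $ id L L        id $        expand L -> λ
  6  $ id L          id $        expand L -> λ
Stack after step 6: $ id (top = id).

id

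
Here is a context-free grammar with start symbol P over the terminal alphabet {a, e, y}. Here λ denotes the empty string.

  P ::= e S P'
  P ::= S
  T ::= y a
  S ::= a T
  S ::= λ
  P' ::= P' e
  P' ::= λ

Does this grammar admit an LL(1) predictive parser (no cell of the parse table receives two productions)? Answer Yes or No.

FIRST(P) = {λ, a, e}
FIRST(T) = {y}
FIRST(S) = {λ, a}
FIRST(P') = {λ, e}
FOLLOW(P) = {$}
FOLLOW(T) = {$, e}
FOLLOW(S) = {$, e}
FOLLOW(P') = {$, e}
Cell M[P', e] receives both P' ::= P' e and P' ::= λ — the grammar is not LL(1).

No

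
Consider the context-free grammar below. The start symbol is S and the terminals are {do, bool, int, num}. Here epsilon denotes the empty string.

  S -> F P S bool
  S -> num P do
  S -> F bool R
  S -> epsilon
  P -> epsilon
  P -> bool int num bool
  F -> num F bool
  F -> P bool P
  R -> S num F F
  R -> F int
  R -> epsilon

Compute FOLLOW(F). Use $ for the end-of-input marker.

FIRST(P): from P->epsilon we get {epsilon}; from P->bool int num bool we get {bool}. So FIRST(P) = {epsilon, bool}.
FIRST(F): from F->num F bool we get {num}; from F->P bool P we get {bool}. So FIRST(F) = {bool, num}.
FIRST(S): from S->F P S bool we get {bool, num}; from S->num P do we get {num}; from S->F bool R we get {bool, num}; from S->epsilon we get {epsilon}. So FIRST(S) = {epsilon, bool, num}.
FIRST(R): from R->S num F F we get {bool, num}; from R->F int we get {bool, num}; from R->epsilon we get {epsilon}. So FIRST(R) = {epsilon, bool, num}.
FOLLOW(S) includes $ since S is the start symbol.
FOLLOW(S): in S->F P S bool, S is followed by bool with FIRST {bool}; in R->S num F F, S is followed by num F F with FIRST {num}. Thus FOLLOW(S) = {$, bool, num}.
FOLLOW(R): in S->F bool R, the suffix after R is empty, so FOLLOW(R) ⊇ FOLLOW(S) = {$, bool, num}. Thus FOLLOW(R) = {$, bool, num}.
FOLLOW(F): in S->F P S bool, F is followed by P S bool with FIRST {bool, num}; in S->F bool R, F is followed by bool R with FIRST {bool}; in F->num F bool, F is followed by bool with FIRST {bool}; in R->S num F F (occurrence 1), F is followed by F with FIRST {bool, num}; in R->S num F F (occurrence 2), the suffix after F is empty, so FOLLOW(F) ⊇ FOLLOW(R) = {$, bool, num}; in R->F int, F is followed by int with FIRST {int}. Thus FOLLOW(F) = {$, bool, int, num}.
FOLLOW(P): in S->F P S bool, P is followed by S bool with FIRST {bool, num}; in S->num P do, P is followed by do with FIRST {do}; in F->P bool P (occurrence 1), P is followed by bool P with FIRST {bool}; in F->P bool P (occurrence 2), the suffix after P is empty, so FOLLOW(P) ⊇ FOLLOW(F) = {$, bool, int, num}. Thus FOLLOW(P) = {$, bool, do, int, num}.

{$, bool, int, num}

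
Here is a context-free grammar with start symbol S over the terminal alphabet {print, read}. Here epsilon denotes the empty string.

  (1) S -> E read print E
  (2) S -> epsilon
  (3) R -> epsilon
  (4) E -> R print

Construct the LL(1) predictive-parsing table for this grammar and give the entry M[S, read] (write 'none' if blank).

none

FIRST(R): from R->epsilon we get {epsilon}. So FIRST(R) = {epsilon}.
FIRST(E): from E->R print we get {print}. So FIRST(E) = {print}.
FIRST(S): from S->E read print E we get {print}; from S->epsilon we get {epsilon}. So FIRST(S) = {epsilon, print}.
FOLLOW(S) includes $ since S is the start symbol.
FOLLOW(S): S appears on no right-hand side. Thus FOLLOW(S) = {$}.
For S -> E read print E: FIRST(E read print E) = {print}, so it goes in M[S, t] for t ∈ {print}.
For S -> epsilon: FIRST(epsilon) = {epsilon}, so it goes in M[S, t] for t ∈ {}; since epsilon ∈ FIRST, also for every t ∈ FOLLOW(S) = {$}.
None of these place a production in M[S, read].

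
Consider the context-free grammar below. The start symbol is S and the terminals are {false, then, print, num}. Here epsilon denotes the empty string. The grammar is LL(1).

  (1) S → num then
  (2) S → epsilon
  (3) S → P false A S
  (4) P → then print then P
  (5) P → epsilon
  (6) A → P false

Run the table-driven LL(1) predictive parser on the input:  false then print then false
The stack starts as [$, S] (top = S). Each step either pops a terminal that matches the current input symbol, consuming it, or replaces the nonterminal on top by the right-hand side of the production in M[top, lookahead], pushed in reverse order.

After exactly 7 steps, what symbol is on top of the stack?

then

     Stack                        Input                          Action
  1  $ S                          false then print then false $  expand S → P false A S
  2  $ S A false P                false then print then false $  expand P → epsilon
  3  $ S A false                  false then print then false $  match false
  4  $ S A                        then print then false $        expand A → P false
  5  $ S false P                  then print then false $        expand P → then print then P
  6  $ S false P then print then  then print then false $        match then
  7  $ S false P then print       print then false $             match print
Stack after step 7: $ S false P then (top = then).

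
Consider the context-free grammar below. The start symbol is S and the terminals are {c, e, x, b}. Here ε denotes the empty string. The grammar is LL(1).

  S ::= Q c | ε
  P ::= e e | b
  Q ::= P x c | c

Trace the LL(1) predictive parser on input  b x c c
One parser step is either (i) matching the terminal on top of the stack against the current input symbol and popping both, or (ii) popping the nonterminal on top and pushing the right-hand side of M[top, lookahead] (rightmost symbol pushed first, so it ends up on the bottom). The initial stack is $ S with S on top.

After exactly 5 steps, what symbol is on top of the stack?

c

     Stack      Input      Action
  1  $ S        b x c c $  expand S ::= Q c
  2  $ c Q      b x c c $  expand Q ::= P x c
  3  $ c c x P  b x c c $  expand P ::= b
  4  $ c c x b  b x c c $  match b
  5  $ c c x    x c c $    match x
Stack after step 5: $ c c (top = c).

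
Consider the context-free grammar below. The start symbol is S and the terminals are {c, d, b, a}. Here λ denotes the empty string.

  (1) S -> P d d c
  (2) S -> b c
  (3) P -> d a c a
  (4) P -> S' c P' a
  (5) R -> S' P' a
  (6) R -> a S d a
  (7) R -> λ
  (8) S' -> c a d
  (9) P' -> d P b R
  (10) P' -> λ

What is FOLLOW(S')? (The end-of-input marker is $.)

{a, c, d}

FIRST(S'): from S'->c a d we get {c}. So FIRST(S') = {c}.
FIRST(P'): from P'->d P b R we get {d}; from P'->λ we get {λ}. So FIRST(P') = {λ, d}.
FIRST(P): from P->d a c a we get {d}; from P->S' c P' a we get {c}. So FIRST(P) = {c, d}.
FIRST(R): from R->S' P' a we get {c}; from R->a S d a we get {a}; from R->λ we get {λ}. So FIRST(R) = {λ, a, c}.
FIRST(S): from S->P d d c we get {c, d}; from S->b c we get {b}. So FIRST(S) = {b, c, d}.
FOLLOW(S) includes $ since S is the start symbol.
FOLLOW(S): in R->a S d a, S is followed by d a with FIRST {d}. Thus FOLLOW(S) = {$, d}.
FOLLOW(P): in S->P d d c, P is followed by d d c with FIRST {d}; in P'->d P b R, P is followed by b R with FIRST {b}. Thus FOLLOW(P) = {b, d}.
FOLLOW(S'): in P->S' c P' a, S' is followed by c P' a with FIRST {c}; in R->S' P' a, S' is followed by P' a with FIRST {a, d}. Thus FOLLOW(S') = {a, c, d}.
FOLLOW(P'): in P->S' c P' a, P' is followed by a with FIRST {a}; in R->S' P' a, P' is followed by a with FIRST {a}. Thus FOLLOW(P') = {a}.
FOLLOW(R): in P'->d P b R, the suffix after R is empty, so FOLLOW(R) ⊇ FOLLOW(P') = {a}. Thus FOLLOW(R) = {a}.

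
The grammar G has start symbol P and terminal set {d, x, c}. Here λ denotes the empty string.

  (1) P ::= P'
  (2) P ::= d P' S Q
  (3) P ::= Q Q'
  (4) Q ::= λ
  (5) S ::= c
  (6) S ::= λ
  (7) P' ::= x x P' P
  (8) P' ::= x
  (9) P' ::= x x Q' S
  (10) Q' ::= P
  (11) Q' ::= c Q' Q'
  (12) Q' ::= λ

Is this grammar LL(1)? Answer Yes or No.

FIRST(P) = {λ, c, d, x}
FIRST(Q) = {λ}
FIRST(S) = {λ, c}
FIRST(P') = {x}
FIRST(Q') = {λ, c, d, x}
FOLLOW(P) = {$, c, d, x}
FOLLOW(Q) = {$, c, d, x}
FOLLOW(S) = {$, c, d, x}
FOLLOW(P') = {$, c, d, x}
FOLLOW(Q') = {$, c, d, x}
Cell M[P, d] receives both P ::= d P' S Q and P ::= Q Q' — the grammar is not LL(1).

No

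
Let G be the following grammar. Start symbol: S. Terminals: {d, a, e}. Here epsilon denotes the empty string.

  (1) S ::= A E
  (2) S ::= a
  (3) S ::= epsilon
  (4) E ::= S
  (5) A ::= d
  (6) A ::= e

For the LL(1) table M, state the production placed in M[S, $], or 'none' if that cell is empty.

FIRST(A) = {d, e}
FIRST(S) = {epsilon, a, d, e}  (via A E)
FIRST(E) = {epsilon, a, d, e}  (via S)
FOLLOW(S) includes $ since S is the start symbol.
FOLLOW(S): in E::=S, the suffix after S is empty, so FOLLOW(S) ⊇ FOLLOW(E) = {$}. Thus FOLLOW(S) = {$}.
FOLLOW(E): in S::=A E, the suffix after E is empty, so FOLLOW(E) ⊇ FOLLOW(S) = {$}. Thus FOLLOW(E) = {$}.
For S ::= A E: FIRST(A E) = {d, e}, so it goes in M[S, t] for t ∈ {d, e}.
For S ::= a: FIRST(a) = {a}, so it goes in M[S, t] for t ∈ {a}.
For S ::= epsilon: FIRST(epsilon) = {epsilon}, so it goes in M[S, t] for t ∈ {}; since epsilon ∈ FIRST, also for every t ∈ FOLLOW(S) = {$}.

S ::= epsilon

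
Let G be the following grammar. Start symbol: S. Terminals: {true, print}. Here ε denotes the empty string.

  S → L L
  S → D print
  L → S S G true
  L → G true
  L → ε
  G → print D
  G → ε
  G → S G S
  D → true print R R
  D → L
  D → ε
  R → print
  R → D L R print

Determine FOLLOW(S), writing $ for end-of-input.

FIRST(S) = {ε, print, true}  (via L L, D print)
FIRST(G) = {ε, print, true}  (via S G S)
FIRST(L) = {ε, print, true}  (via S S G true, G true)
FIRST(D) = {ε, print, true}  (via L)
FIRST(R) = {print, true}  (via D L R print)
FOLLOW(S) includes $ since S is the start symbol.
FOLLOW(G): in L→S S G true, G is followed by true with FIRST {true}; in L→G true, G is followed by true with FIRST {true}; in G→S G S, G is followed by S with FIRST {ε, print, true}; in G→S G S, the suffix after G is nullable (adds nothing new). Thus FOLLOW(G) = {print, true}.
FOLLOW(S): in L→S S G true (occurrence 1), S is followed by S G true with FIRST {print, true}; in L→S S G true (occurrence 2), S is followed by G true with FIRST {print, true}; in G→S G S (occurrence 1), S is followed by G S with FIRST {ε, print, true}; in G→S G S (occurrence 1), the suffix after S is nullable, so FOLLOW(S) ⊇ FOLLOW(G) = {print, true}; in G→S G S (occurrence 2), the suffix after S is empty, so FOLLOW(S) ⊇ FOLLOW(G) = {print, true}. Thus FOLLOW(S) = {$, print, true}.
FOLLOW(D): in S→D print, D is followed by print with FIRST {print}; in G→print D, the suffix after D is empty, so FOLLOW(D) ⊇ FOLLOW(G) = {print, true}; in R→D L R print, D is followed by L R print with FIRST {print, true}. Thus FOLLOW(D) = {print, true}.
FOLLOW(L): in S→L L (occurrence 1), L is followed by L with FIRST {ε, print, true}; in S→L L (occurrence 1), the suffix after L is nullable, so FOLLOW(L) ⊇ FOLLOW(S) = {$, print, true}; in S→L L (occurrence 2), the suffix after L is empty, so FOLLOW(L) ⊇ FOLLOW(S) = {$, print, true}; in D→L, the suffix after L is empty, so FOLLOW(L) ⊇ FOLLOW(D) = {print, true}; in R→D L R print, L is followed by R print with FIRST {print, true}. Thus FOLLOW(L) = {$, print, true}.
FOLLOW(R): in D→true print R R (occurrence 1), R is followed by R with FIRST {print, true}; in D→true print R R (occurrence 2), the suffix after R is empty, so FOLLOW(R) ⊇ FOLLOW(D) = {print, true}; in R→D L R print, R is followed by print with FIRST {print}. Thus FOLLOW(R) = {print, true}.

{$, print, true}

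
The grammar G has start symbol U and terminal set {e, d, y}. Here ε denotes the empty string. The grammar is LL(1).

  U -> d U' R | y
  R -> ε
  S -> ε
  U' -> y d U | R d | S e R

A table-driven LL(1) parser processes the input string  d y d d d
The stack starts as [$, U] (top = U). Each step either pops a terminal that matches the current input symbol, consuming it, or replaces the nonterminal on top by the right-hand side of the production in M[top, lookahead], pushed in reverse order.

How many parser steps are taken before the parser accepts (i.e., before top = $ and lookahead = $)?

      Stack       Input        Action
   1  $ U         d y d d d $  expand U -> d U' R
   2  $ R U' d    d y d d d $  match d
   3  $ R U'      y d d d $    expand U' -> y d U
   4  $ R U d y   y d d d $    match y
   5  $ R U d     d d d $      match d
   6  $ R U       d d $        expand U -> d U' R
   7  $ R R U' d  d d $        match d
   8  $ R R U'    d $          expand U' -> R d
   9  $ R R d R   d $          expand R -> ε
  10  $ R R d     d $          match d
  11  $ R R       $            expand R -> ε
  12  $ R         $            expand R -> ε
Accept reached after 12 steps.

12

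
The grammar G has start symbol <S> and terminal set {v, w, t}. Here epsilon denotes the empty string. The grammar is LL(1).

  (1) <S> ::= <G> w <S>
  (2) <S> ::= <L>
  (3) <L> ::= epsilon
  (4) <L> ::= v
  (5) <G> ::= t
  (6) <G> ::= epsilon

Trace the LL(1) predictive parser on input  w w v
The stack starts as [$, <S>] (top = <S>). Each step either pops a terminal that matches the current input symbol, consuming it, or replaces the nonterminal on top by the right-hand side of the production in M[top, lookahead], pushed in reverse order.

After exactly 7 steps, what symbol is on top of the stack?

step 1: stack=$ <S>  input=w w v $  — expand <S> ::= <G> w <S>
step 2: stack=$ <S> w <G>  input=w w v $  — expand <G> ::= epsilon
step 3: stack=$ <S> w  input=w w v $  — match w
step 4: stack=$ <S>  input=w v $  — expand <S> ::= <G> w <S>
step 5: stack=$ <S> w <G>  input=w v $  — expand <G> ::= epsilon
step 6: stack=$ <S> w  input=w v $  — match w
step 7: stack=$ <S>  input=v $  — expand <S> ::= <L>
Stack after step 7: $ <L> (top = <L>).

<L>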